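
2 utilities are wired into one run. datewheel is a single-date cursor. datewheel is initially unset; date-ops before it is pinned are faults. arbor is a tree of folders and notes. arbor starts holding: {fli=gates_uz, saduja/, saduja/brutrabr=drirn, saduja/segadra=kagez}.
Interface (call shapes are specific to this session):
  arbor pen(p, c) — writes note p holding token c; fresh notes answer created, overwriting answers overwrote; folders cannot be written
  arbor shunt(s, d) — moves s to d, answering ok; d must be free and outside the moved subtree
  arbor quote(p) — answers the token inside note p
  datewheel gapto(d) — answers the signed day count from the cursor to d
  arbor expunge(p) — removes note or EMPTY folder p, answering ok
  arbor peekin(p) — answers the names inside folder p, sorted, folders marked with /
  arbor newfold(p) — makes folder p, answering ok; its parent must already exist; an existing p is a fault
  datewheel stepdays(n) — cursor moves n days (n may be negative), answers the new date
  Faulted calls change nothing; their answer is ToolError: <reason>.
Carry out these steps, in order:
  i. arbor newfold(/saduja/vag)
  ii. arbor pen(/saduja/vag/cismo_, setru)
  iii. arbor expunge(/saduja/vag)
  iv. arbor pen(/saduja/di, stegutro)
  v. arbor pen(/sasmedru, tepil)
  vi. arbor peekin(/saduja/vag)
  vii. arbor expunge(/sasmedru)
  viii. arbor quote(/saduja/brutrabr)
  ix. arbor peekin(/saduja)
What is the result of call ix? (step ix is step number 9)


Answer: [brutrabr, di, segadra, vag/]

Derivation:
! arbor newfold(p→/saduja/vag) ~> ok
! arbor pen(p→/saduja/vag/cismo_, c→setru) ~> created
! arbor expunge(p→/saduja/vag) ~> ToolError: not empty
! arbor pen(p→/saduja/di, c→stegutro) ~> created
! arbor pen(p→/sasmedru, c→tepil) ~> created
! arbor peekin(p→/saduja/vag) ~> [cismo_]
! arbor expunge(p→/sasmedru) ~> ok
! arbor quote(p→/saduja/brutrabr) ~> drirn
! arbor peekin(p→/saduja) ~> [brutrabr, di, segadra, vag/]


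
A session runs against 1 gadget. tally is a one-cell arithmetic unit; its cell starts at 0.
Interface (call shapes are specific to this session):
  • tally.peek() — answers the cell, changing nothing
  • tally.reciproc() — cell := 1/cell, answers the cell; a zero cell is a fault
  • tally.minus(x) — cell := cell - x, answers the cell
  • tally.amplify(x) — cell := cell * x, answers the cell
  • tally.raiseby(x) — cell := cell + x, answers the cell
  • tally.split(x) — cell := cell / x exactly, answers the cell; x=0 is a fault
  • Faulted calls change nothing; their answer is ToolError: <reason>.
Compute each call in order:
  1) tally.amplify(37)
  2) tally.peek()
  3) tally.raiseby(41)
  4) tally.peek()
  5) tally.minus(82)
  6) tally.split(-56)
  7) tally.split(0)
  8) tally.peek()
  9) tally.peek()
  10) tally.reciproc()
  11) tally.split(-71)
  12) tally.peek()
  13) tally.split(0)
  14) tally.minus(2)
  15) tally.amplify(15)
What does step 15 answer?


Step: amplify[x: 37]
Result: 0
Step: peek[]
Result: 0
Step: raiseby[x: 41]
Result: 41
Step: peek[]
Result: 41
Step: minus[x: 82]
Result: -41
Step: split[x: -56]
Result: 41/56
Step: split[x: 0]
Result: ToolError: division by zero
Step: peek[]
Result: 41/56
Step: peek[]
Result: 41/56
Step: reciproc[]
Result: 56/41
Step: split[x: -71]
Result: -56/2911
Step: peek[]
Result: -56/2911
Step: split[x: 0]
Result: ToolError: division by zero
Step: minus[x: 2]
Result: -5878/2911
Step: amplify[x: 15]
Result: -88170/2911

Answer: -88170/2911


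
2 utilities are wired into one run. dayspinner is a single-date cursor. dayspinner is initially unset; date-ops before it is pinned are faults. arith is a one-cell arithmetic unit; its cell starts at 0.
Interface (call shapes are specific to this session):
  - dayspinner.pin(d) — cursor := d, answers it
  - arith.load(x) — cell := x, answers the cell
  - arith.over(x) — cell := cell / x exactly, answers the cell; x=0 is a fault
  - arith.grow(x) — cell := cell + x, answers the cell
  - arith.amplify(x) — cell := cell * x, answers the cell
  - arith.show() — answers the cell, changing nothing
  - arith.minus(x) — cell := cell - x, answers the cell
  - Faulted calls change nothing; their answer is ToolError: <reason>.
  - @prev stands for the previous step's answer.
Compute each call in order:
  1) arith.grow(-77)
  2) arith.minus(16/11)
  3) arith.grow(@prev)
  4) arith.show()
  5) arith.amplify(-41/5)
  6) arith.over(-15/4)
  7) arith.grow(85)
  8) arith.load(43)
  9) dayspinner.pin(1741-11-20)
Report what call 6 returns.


$ grow x='-77'
[out] -77
$ minus x='16/11'
[out] -863/11
$ grow x='@prev'
[out] -1726/11
$ show
[out] -1726/11
$ amplify x='-41/5'
[out] 70766/55
$ over x='-15/4'
[out] -283064/825
$ grow x='85'
[out] -212939/825
$ load x='43'
[out] 43
$ pin d='1741-11-20'
[out] 1741-11-20

Answer: -283064/825


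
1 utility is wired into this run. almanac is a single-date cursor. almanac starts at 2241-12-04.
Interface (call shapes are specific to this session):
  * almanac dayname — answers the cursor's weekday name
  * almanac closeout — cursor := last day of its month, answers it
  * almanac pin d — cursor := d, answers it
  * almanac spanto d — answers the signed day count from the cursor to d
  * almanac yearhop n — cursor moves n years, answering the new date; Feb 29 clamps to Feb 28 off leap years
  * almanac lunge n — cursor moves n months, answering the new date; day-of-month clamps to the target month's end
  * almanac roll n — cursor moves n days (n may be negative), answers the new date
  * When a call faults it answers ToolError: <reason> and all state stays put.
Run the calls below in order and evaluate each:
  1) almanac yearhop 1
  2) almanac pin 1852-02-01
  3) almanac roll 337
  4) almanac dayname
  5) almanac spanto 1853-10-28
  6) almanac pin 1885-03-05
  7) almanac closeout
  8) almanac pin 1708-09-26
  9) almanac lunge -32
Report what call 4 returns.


Answer: Monday

Derivation:
Using almanac yearhop on n=1, and observe 2242-12-04.
Using almanac pin on d=1852-02-01, → 1852-02-01.
Next I call almanac roll on n=337, and see 1853-01-03.
I call almanac dayname, and see Monday.
I call almanac spanto on d=1853-10-28, yielding 298.
Then almanac pin on d=1885-03-05, → 1885-03-05.
I use almanac closeout, yielding 1885-03-31.
Now I run almanac pin on d=1708-09-26, which returns 1708-09-26.
I call almanac lunge on n=-32, giving 1706-01-26.


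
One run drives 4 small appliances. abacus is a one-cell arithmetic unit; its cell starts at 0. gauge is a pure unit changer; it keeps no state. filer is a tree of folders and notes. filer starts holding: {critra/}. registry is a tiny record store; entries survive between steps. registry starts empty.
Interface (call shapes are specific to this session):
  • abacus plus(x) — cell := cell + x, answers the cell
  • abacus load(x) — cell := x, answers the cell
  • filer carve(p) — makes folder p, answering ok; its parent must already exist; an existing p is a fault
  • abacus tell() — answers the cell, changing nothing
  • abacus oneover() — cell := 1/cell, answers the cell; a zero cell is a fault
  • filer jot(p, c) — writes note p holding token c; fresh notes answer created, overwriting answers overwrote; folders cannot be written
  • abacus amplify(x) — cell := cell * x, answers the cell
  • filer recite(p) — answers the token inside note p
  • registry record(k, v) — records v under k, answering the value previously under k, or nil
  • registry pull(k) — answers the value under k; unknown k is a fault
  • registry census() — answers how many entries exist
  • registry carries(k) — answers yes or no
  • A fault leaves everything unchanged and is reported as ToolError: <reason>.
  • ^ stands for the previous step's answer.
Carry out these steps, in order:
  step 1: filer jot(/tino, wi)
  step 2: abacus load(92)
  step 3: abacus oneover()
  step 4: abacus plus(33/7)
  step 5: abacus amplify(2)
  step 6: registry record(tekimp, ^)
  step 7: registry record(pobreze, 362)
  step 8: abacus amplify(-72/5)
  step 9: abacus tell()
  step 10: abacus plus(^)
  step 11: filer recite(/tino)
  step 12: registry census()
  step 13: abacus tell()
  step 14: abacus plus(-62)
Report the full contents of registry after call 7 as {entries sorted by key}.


Answer: {pobreze=362, tekimp=3043/322}

Derivation:
Act: filer jot[p→/tino; c→wi]
Obs: created
Act: abacus load[x→92]
Obs: 92
Act: abacus oneover[]
Obs: 1/92
Act: abacus plus[x→33/7]
Obs: 3043/644
Act: abacus amplify[x→2]
Obs: 3043/322
Act: registry record[k→tekimp; v→^]
Obs: nil
Act: registry record[k→pobreze; v→362]
Obs: nil
Act: abacus amplify[x→-72/5]
Obs: -109548/805
Act: abacus tell[]
Obs: -109548/805
Act: abacus plus[x→^]
Obs: -219096/805
Act: filer recite[p→/tino]
Obs: wi
Act: registry census[]
Obs: 2
Act: abacus tell[]
Obs: -219096/805
Act: abacus plus[x→-62]
Obs: -269006/805


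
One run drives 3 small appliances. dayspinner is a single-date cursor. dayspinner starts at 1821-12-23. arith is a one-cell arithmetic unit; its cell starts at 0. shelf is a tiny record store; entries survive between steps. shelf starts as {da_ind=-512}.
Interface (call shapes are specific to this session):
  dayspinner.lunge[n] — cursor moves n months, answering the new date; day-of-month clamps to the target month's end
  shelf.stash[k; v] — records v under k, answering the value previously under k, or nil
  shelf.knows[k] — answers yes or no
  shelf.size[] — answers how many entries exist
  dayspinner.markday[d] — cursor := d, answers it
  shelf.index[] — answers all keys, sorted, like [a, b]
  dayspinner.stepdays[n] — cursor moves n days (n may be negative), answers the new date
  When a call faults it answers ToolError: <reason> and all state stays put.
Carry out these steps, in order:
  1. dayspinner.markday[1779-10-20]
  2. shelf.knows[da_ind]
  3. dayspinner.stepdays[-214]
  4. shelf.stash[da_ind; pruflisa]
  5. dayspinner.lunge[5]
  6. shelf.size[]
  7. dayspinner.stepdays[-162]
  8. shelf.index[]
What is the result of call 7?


# 1. dayspinner.markday(d→1779-10-20) => 1779-10-20
# 2. shelf.knows(k→da_ind) => yes
# 3. dayspinner.stepdays(n→-214) => 1779-03-20
# 4. shelf.stash(k→da_ind, v→pruflisa) => -512
# 5. dayspinner.lunge(n→5) => 1779-08-20
# 6. shelf.size() => 1
# 7. dayspinner.stepdays(n→-162) => 1779-03-11
# 8. shelf.index() => [da_ind]

Answer: 1779-03-11


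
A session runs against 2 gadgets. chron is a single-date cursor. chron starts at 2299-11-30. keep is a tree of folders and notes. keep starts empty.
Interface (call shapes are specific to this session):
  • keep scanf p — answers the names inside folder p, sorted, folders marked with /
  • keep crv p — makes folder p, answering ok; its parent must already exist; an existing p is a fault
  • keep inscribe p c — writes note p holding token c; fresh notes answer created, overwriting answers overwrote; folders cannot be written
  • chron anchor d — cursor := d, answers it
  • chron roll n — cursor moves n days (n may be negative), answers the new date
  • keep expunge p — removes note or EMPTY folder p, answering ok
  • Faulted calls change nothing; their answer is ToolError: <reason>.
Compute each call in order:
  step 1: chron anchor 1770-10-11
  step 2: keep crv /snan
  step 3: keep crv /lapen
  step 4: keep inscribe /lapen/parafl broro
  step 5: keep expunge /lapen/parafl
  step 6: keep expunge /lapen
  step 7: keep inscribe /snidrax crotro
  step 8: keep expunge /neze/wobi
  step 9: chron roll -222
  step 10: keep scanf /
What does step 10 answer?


Answer: [snan/, snidrax]

Derivation:
$ chron anchor d: 1770-10-11
[out] 1770-10-11
$ keep crv p: /snan
[out] ok
$ keep crv p: /lapen
[out] ok
$ keep inscribe p: /lapen/parafl c: broro
[out] created
$ keep expunge p: /lapen/parafl
[out] ok
$ keep expunge p: /lapen
[out] ok
$ keep inscribe p: /snidrax c: crotro
[out] created
$ keep expunge p: /neze/wobi
[out] ToolError: not found
$ chron roll n: -222
[out] 1770-03-03
$ keep scanf p: /
[out] [snan/, snidrax]


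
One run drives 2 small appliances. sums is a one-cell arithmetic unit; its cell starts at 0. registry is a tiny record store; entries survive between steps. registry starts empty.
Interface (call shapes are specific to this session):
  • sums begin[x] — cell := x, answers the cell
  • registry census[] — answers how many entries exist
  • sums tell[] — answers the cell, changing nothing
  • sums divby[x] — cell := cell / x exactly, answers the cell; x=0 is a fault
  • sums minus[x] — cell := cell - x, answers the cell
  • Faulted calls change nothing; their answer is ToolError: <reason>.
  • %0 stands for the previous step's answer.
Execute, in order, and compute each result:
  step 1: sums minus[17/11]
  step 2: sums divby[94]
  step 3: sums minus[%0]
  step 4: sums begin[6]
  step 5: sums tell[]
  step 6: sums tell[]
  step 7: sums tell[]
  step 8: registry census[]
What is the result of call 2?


Answer: -17/1034

Derivation:
CALL sums minus[x='17/11']
RET  -17/11
CALL sums divby[x='94']
RET  -17/1034
CALL sums minus[x='%0']
RET  0
CALL sums begin[x='6']
RET  6
CALL sums tell[]
RET  6
CALL sums tell[]
RET  6
CALL sums tell[]
RET  6
CALL registry census[]
RET  0


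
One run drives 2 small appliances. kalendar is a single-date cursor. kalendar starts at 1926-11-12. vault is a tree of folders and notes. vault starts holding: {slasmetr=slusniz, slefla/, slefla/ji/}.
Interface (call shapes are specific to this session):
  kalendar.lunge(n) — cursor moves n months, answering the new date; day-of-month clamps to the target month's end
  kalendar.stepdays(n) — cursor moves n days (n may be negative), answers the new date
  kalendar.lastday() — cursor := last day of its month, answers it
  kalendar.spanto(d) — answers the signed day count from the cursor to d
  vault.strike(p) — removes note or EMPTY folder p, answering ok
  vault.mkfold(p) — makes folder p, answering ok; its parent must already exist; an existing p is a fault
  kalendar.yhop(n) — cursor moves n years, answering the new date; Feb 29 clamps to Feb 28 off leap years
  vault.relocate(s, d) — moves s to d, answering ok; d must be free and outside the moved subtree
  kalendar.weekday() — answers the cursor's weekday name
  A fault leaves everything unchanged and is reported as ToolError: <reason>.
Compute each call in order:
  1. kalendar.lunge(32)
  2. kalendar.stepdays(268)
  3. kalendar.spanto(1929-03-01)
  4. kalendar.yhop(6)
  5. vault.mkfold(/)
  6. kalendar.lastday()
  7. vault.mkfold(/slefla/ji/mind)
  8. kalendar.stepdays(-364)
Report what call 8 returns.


Answer: 1935-05-02

Derivation:
// lunge(n='32') ~> 1929-07-12
// stepdays(n='268') ~> 1930-04-06
// spanto(d='1929-03-01') ~> -401
// yhop(n='6') ~> 1936-04-06
// mkfold(p='/') ~> ToolError: exists
// lastday() ~> 1936-04-30
// mkfold(p='/slefla/ji/mind') ~> ok
// stepdays(n='-364') ~> 1935-05-02


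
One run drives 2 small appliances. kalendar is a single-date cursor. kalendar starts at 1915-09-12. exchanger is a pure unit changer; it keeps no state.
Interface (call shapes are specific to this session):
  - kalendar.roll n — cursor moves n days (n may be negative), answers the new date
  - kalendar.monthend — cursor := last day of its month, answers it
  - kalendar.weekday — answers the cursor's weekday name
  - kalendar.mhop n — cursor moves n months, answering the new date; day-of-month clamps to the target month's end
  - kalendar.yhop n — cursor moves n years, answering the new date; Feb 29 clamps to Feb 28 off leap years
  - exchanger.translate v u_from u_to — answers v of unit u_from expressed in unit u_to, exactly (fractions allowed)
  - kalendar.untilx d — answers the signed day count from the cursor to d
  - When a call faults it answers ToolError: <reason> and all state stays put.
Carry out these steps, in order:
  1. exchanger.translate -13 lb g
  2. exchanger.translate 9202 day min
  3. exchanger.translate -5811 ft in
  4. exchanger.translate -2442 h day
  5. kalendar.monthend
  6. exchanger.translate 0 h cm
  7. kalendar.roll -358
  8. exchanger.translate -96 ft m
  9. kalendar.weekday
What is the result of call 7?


Answer: 1914-10-07

Derivation:
Step: exchanger.translate[v='-13'; u_from='lb'; u_to='g']
Result: -589670081/100000
Step: exchanger.translate[v='9202'; u_from='day'; u_to='min']
Result: 13250880
Step: exchanger.translate[v='-5811'; u_from='ft'; u_to='in']
Result: -69732
Step: exchanger.translate[v='-2442'; u_from='h'; u_to='day']
Result: -407/4
Step: kalendar.monthend[]
Result: 1915-09-30
Step: exchanger.translate[v='0'; u_from='h'; u_to='cm']
Result: ToolError: incompatible units
Step: kalendar.roll[n='-358']
Result: 1914-10-07
Step: exchanger.translate[v='-96'; u_from='ft'; u_to='m']
Result: -18288/625
Step: kalendar.weekday[]
Result: Wednesday


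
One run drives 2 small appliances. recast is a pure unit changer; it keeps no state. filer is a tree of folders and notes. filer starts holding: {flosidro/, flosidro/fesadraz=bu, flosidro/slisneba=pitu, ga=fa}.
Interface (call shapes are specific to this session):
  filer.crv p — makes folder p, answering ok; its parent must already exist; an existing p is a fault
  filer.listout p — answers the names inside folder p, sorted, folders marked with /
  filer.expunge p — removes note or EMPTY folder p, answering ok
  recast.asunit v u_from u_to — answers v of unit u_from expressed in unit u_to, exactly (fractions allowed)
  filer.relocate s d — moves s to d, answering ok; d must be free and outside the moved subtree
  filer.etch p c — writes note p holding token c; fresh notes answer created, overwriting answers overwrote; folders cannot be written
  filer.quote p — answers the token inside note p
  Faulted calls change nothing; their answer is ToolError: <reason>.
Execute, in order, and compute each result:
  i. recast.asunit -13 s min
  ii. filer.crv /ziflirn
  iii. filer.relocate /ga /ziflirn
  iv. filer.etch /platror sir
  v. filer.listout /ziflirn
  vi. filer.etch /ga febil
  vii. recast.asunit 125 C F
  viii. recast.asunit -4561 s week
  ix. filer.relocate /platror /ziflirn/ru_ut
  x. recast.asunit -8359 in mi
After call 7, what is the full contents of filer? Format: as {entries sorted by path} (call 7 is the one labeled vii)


Answer: {flosidro/, flosidro/fesadraz=bu, flosidro/slisneba=pitu, ga=febil, platror=sir, ziflirn/}

Derivation:
$ recast.asunit v=-13 u_from=s u_to=min
  -13/60
$ filer.crv p=/ziflirn
  ok
$ filer.relocate s=/ga d=/ziflirn
  ToolError: exists
$ filer.etch p=/platror c=sir
  created
$ filer.listout p=/ziflirn
  []
$ filer.etch p=/ga c=febil
  overwrote
$ recast.asunit v=125 u_from=C u_to=F
  257
$ recast.asunit v=-4561 u_from=s u_to=week
  -4561/604800
$ filer.relocate s=/platror d=/ziflirn/ru_ut
  ok
$ recast.asunit v=-8359 u_from=in u_to=mi
  -8359/63360


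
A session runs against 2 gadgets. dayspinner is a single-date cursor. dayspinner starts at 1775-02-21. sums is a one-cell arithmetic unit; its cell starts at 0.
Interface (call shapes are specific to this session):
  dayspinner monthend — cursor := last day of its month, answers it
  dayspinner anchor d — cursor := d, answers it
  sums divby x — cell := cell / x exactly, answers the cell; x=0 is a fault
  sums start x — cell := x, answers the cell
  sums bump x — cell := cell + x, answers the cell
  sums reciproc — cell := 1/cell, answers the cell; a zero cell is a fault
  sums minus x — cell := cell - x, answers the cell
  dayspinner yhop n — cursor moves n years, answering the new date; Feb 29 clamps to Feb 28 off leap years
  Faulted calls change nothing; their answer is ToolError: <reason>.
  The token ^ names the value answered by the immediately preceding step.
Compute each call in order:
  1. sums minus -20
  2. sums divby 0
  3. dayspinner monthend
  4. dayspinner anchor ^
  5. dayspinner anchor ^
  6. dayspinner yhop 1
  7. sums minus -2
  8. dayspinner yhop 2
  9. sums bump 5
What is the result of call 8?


$ sums minus x='-20'
[out] 20
$ sums divby x='0'
[out] ToolError: division by zero
$ dayspinner monthend
[out] 1775-02-28
$ dayspinner anchor d='^'
[out] 1775-02-28
$ dayspinner anchor d='^'
[out] 1775-02-28
$ dayspinner yhop n='1'
[out] 1776-02-28
$ sums minus x='-2'
[out] 22
$ dayspinner yhop n='2'
[out] 1778-02-28
$ sums bump x='5'
[out] 27

Answer: 1778-02-28


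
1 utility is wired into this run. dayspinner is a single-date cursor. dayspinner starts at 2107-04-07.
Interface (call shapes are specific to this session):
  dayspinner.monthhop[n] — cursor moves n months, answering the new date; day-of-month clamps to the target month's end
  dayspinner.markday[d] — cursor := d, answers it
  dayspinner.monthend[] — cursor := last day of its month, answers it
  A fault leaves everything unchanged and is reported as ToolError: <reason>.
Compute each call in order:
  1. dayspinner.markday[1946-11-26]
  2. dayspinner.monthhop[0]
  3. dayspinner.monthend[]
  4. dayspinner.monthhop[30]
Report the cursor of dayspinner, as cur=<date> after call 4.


→ dayspinner.markday(1946-11-26)
← 1946-11-26
→ dayspinner.monthhop(0)
← 1946-11-26
→ dayspinner.monthend()
← 1946-11-30
→ dayspinner.monthhop(30)
← 1949-05-30

Answer: cur=1949-05-30


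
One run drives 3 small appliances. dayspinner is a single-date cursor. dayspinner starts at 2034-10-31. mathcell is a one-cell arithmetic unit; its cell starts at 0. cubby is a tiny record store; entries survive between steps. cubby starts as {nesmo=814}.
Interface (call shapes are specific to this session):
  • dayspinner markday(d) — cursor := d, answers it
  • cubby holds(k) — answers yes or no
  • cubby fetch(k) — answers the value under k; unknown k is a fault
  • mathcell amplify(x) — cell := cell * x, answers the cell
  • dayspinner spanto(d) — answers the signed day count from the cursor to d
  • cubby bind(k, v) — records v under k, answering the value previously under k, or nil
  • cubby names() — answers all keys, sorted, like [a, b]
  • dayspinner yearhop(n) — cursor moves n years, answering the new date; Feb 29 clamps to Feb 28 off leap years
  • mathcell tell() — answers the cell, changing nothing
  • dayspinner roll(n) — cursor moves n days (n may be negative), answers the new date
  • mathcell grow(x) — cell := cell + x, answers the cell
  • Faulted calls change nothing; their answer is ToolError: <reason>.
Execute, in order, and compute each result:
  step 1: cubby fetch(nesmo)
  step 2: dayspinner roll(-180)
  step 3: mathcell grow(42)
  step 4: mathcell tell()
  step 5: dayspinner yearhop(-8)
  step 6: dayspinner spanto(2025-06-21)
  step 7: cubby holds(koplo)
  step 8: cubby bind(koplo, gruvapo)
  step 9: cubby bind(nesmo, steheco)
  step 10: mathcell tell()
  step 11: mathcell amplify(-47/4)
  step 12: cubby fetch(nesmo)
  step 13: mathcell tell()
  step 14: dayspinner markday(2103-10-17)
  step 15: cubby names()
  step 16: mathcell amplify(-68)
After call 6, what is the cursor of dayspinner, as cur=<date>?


! cubby fetch(k: nesmo) => 814
! dayspinner roll(n: -180) => 2034-05-04
! mathcell grow(x: 42) => 42
! mathcell tell() => 42
! dayspinner yearhop(n: -8) => 2026-05-04
! dayspinner spanto(d: 2025-06-21) => -317
! cubby holds(k: koplo) => no
! cubby bind(k: koplo, v: gruvapo) => nil
! cubby bind(k: nesmo, v: steheco) => 814
! mathcell tell() => 42
! mathcell amplify(x: -47/4) => -987/2
! cubby fetch(k: nesmo) => steheco
! mathcell tell() => -987/2
! dayspinner markday(d: 2103-10-17) => 2103-10-17
! cubby names() => [koplo, nesmo]
! mathcell amplify(x: -68) => 33558

Answer: cur=2026-05-04


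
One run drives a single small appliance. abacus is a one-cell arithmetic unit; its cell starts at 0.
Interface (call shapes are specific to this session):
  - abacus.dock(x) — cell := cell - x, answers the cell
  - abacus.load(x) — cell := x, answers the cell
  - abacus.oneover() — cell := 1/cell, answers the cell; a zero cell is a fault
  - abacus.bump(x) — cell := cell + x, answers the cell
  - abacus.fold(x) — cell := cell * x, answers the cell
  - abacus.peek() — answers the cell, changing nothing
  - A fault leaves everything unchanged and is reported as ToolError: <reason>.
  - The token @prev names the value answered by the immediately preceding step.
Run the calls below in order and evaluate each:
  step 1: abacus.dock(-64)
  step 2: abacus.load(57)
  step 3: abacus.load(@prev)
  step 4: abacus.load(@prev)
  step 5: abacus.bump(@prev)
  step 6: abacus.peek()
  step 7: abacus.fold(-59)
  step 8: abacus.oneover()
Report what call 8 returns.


$ abacus.dock x=-64
:: 64
$ abacus.load x=57
:: 57
$ abacus.load x=@prev
:: 57
$ abacus.load x=@prev
:: 57
$ abacus.bump x=@prev
:: 114
$ abacus.peek
:: 114
$ abacus.fold x=-59
:: -6726
$ abacus.oneover
:: -1/6726

Answer: -1/6726


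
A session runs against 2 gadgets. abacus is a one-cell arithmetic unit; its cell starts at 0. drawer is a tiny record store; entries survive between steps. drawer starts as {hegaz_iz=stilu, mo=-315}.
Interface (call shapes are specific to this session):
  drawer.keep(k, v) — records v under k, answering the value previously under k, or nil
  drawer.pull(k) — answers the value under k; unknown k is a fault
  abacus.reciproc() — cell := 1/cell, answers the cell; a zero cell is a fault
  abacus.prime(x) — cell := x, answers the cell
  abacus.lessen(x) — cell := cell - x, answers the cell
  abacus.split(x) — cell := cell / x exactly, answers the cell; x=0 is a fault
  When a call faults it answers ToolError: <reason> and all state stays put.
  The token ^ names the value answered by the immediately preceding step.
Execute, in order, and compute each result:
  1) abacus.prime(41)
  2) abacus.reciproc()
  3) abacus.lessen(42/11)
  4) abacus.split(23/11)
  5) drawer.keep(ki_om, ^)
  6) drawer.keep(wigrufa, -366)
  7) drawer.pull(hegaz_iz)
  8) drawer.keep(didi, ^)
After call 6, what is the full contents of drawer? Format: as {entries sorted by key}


Answer: {hegaz_iz=stilu, ki_om=-1711/943, mo=-315, wigrufa=-366}

Derivation:
==> prime(x=41)
<== 41
==> reciproc()
<== 1/41
==> lessen(x=42/11)
<== -1711/451
==> split(x=23/11)
<== -1711/943
==> keep(k=ki_om, v=^)
<== nil
==> keep(k=wigrufa, v=-366)
<== nil
==> pull(k=hegaz_iz)
<== stilu
==> keep(k=didi, v=^)
<== nil


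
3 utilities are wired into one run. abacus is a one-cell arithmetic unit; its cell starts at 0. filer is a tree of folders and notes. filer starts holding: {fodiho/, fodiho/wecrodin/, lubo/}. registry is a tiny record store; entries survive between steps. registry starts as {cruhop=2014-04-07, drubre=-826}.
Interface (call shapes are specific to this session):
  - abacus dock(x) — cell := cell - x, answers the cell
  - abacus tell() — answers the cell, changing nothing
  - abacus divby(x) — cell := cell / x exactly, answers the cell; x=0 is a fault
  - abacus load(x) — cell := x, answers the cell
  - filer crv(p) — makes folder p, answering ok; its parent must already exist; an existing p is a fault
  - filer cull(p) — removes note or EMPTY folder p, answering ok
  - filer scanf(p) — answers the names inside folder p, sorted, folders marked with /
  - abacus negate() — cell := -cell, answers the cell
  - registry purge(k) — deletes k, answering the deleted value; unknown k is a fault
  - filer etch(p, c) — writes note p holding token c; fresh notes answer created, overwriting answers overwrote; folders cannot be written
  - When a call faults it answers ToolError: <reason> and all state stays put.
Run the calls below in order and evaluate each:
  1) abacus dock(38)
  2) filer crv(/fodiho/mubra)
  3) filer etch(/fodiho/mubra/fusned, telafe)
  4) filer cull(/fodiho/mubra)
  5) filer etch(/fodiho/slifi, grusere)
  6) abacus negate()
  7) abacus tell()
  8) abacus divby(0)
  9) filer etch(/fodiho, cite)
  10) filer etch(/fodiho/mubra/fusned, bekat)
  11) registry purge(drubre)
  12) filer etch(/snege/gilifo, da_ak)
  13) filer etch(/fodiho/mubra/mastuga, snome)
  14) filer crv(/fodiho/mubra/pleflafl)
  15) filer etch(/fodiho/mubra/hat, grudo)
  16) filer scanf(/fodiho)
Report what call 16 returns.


Answer: [mubra/, slifi, wecrodin/]

Derivation:
~$ abacus dock 38
:: -38
~$ filer crv /fodiho/mubra
:: ok
~$ filer etch /fodiho/mubra/fusned telafe
:: created
~$ filer cull /fodiho/mubra
:: ToolError: not empty
~$ filer etch /fodiho/slifi grusere
:: created
~$ abacus negate
:: 38
~$ abacus tell
:: 38
~$ abacus divby 0
:: ToolError: division by zero
~$ filer etch /fodiho cite
:: ToolError: is a directory
~$ filer etch /fodiho/mubra/fusned bekat
:: overwrote
~$ registry purge drubre
:: -826
~$ filer etch /snege/gilifo da_ak
:: ToolError: no parent
~$ filer etch /fodiho/mubra/mastuga snome
:: created
~$ filer crv /fodiho/mubra/pleflafl
:: ok
~$ filer etch /fodiho/mubra/hat grudo
:: created
~$ filer scanf /fodiho
:: [mubra/, slifi, wecrodin/]


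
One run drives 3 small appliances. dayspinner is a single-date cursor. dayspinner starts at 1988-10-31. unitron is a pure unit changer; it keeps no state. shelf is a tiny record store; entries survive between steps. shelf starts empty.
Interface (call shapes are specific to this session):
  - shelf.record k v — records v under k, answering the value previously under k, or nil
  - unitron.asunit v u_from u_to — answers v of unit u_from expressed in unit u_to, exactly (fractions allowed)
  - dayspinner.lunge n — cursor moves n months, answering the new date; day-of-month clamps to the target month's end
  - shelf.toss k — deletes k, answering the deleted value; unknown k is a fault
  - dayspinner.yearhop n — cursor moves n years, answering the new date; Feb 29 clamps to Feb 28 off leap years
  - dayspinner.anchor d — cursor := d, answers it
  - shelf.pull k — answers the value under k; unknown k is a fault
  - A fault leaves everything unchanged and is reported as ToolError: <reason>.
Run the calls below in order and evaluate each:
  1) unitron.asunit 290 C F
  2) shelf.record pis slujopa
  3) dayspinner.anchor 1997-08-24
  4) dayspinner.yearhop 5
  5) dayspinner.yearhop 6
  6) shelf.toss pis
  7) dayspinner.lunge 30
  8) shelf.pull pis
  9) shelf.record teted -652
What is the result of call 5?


Answer: 2008-08-24

Derivation:
> asunit v→290 u_from→C u_to→F
[out] 554
> record k→pis v→slujopa
[out] nil
> anchor d→1997-08-24
[out] 1997-08-24
> yearhop n→5
[out] 2002-08-24
> yearhop n→6
[out] 2008-08-24
> toss k→pis
[out] slujopa
> lunge n→30
[out] 2011-02-24
> pull k→pis
[out] ToolError: no such key pis
> record k→teted v→-652
[out] nil


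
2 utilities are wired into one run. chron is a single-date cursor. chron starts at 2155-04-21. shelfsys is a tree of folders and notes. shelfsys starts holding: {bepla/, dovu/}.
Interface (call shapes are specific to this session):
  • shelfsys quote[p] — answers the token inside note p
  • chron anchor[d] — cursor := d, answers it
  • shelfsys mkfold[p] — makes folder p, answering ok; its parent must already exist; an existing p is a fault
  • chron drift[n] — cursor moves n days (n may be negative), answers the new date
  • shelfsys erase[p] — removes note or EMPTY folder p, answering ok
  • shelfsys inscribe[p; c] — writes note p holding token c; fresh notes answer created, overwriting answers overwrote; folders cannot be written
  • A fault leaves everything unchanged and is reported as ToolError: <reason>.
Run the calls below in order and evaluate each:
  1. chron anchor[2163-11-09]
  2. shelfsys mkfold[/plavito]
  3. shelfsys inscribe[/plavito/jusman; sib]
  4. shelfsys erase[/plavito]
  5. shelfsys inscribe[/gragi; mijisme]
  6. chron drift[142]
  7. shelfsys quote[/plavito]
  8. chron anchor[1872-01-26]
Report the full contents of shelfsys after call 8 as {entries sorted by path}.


Answer: {bepla/, dovu/, gragi=mijisme, plavito/, plavito/jusman=sib}

Derivation:
→ chron anchor(2163-11-09)
← 2163-11-09
→ shelfsys mkfold(/plavito)
← ok
→ shelfsys inscribe(/plavito/jusman, sib)
← created
→ shelfsys erase(/plavito)
← ToolError: not empty
→ shelfsys inscribe(/gragi, mijisme)
← created
→ chron drift(142)
← 2164-03-30
→ shelfsys quote(/plavito)
← ToolError: is a directory
→ chron anchor(1872-01-26)
← 1872-01-26


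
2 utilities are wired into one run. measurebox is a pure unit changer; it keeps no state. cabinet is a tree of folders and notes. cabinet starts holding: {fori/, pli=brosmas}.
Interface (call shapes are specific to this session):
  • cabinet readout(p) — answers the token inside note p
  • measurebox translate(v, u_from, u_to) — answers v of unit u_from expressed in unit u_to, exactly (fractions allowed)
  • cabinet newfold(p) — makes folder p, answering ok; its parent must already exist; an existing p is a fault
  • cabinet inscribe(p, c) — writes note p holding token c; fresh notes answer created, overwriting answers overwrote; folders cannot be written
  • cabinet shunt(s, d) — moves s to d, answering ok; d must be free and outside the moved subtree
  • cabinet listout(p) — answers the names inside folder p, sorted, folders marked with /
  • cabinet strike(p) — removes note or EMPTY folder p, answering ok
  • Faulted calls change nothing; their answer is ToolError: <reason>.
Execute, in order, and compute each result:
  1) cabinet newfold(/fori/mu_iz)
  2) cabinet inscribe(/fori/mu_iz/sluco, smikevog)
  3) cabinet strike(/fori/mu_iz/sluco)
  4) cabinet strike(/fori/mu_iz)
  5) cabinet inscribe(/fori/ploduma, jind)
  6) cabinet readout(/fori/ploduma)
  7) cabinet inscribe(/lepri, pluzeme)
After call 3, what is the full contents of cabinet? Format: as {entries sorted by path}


Answer: {fori/, fori/mu_iz/, pli=brosmas}

Derivation:
Calling cabinet newfold passing /fori/mu_iz: ok.
Using cabinet inscribe passing /fori/mu_iz/sluco, smikevog, and get created.
I run cabinet strike passing /fori/mu_iz/sluco, giving ok.
Calling cabinet strike passing /fori/mu_iz, → ok.
Then cabinet inscribe passing /fori/ploduma, jind, → created.
I run cabinet readout passing /fori/ploduma, and see jind.
I call cabinet inscribe passing /lepri, pluzeme, and see created.


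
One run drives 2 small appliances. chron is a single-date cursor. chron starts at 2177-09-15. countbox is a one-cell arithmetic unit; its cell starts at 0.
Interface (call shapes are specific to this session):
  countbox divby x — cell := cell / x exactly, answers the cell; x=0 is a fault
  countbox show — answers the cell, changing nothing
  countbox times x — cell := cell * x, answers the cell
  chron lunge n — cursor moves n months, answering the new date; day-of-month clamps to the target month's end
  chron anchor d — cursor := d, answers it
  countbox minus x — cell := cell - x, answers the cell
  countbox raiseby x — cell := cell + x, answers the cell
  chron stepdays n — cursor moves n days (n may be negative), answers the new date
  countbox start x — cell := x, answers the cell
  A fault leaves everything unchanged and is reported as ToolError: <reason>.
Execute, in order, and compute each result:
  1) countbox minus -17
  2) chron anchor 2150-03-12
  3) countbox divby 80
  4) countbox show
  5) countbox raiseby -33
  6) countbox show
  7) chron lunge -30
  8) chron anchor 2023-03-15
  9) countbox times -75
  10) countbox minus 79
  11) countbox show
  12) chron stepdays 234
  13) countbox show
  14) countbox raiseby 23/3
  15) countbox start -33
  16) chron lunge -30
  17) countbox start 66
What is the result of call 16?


[in] countbox minus x→-17
[out] 17
[in] chron anchor d→2150-03-12
[out] 2150-03-12
[in] countbox divby x→80
[out] 17/80
[in] countbox show
[out] 17/80
[in] countbox raiseby x→-33
[out] -2623/80
[in] countbox show
[out] -2623/80
[in] chron lunge n→-30
[out] 2147-09-12
[in] chron anchor d→2023-03-15
[out] 2023-03-15
[in] countbox times x→-75
[out] 39345/16
[in] countbox minus x→79
[out] 38081/16
[in] countbox show
[out] 38081/16
[in] chron stepdays n→234
[out] 2023-11-04
[in] countbox show
[out] 38081/16
[in] countbox raiseby x→23/3
[out] 114611/48
[in] countbox start x→-33
[out] -33
[in] chron lunge n→-30
[out] 2021-05-04
[in] countbox start x→66
[out] 66

Answer: 2021-05-04


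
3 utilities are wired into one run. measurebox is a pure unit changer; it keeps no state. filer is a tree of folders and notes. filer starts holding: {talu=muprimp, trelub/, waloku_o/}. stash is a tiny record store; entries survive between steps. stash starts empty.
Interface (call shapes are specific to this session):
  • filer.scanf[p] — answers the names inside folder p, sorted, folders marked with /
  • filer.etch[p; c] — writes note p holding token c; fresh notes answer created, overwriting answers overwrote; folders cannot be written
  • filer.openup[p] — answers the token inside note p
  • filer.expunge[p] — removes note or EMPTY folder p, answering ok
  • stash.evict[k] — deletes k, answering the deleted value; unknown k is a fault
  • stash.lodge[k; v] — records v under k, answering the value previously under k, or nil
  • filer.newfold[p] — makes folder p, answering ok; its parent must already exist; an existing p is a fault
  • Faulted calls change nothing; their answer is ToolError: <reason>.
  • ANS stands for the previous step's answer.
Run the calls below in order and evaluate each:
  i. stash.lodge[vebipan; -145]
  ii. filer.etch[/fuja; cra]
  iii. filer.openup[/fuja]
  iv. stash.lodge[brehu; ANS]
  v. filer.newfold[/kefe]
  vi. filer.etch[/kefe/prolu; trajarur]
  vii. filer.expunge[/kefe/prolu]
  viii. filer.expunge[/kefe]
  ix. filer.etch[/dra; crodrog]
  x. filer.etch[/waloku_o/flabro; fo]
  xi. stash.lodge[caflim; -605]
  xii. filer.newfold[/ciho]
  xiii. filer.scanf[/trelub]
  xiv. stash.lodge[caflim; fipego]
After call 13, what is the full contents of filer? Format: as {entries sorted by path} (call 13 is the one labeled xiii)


! stash.lodge(k: vebipan, v: -145) == nil
! filer.etch(p: /fuja, c: cra) == created
! filer.openup(p: /fuja) == cra
! stash.lodge(k: brehu, v: ANS) == nil
! filer.newfold(p: /kefe) == ok
! filer.etch(p: /kefe/prolu, c: trajarur) == created
! filer.expunge(p: /kefe/prolu) == ok
! filer.expunge(p: /kefe) == ok
! filer.etch(p: /dra, c: crodrog) == created
! filer.etch(p: /waloku_o/flabro, c: fo) == created
! stash.lodge(k: caflim, v: -605) == nil
! filer.newfold(p: /ciho) == ok
! filer.scanf(p: /trelub) == []
! stash.lodge(k: caflim, v: fipego) == -605

Answer: {ciho/, dra=crodrog, fuja=cra, talu=muprimp, trelub/, waloku_o/, waloku_o/flabro=fo}


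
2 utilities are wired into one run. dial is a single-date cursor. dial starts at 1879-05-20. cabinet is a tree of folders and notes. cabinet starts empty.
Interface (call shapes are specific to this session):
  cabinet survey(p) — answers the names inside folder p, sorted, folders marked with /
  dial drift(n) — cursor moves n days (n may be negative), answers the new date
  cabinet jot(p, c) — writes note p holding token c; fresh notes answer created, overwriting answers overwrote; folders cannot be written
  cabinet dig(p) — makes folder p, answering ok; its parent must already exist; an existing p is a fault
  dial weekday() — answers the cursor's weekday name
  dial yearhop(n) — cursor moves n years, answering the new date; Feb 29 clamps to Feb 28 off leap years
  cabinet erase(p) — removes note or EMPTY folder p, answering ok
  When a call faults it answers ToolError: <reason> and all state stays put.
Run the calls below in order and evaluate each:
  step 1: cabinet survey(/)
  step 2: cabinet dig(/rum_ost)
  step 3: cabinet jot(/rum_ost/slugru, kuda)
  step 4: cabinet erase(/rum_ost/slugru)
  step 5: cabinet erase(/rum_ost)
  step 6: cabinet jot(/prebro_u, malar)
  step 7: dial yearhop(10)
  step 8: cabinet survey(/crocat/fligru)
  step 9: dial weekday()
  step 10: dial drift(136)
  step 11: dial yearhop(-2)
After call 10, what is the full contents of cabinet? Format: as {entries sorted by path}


Answer: {prebro_u=malar}

Derivation:
>>> cabinet survey /
  []
>>> cabinet dig /rum_ost
  ok
>>> cabinet jot /rum_ost/slugru kuda
  created
>>> cabinet erase /rum_ost/slugru
  ok
>>> cabinet erase /rum_ost
  ok
>>> cabinet jot /prebro_u malar
  created
>>> dial yearhop 10
  1889-05-20
>>> cabinet survey /crocat/fligru
  ToolError: not found
>>> dial weekday
  Monday
>>> dial drift 136
  1889-10-03
>>> dial yearhop -2
  1887-10-03
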